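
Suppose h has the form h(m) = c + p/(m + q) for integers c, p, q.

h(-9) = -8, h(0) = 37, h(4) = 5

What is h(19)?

-1

(h(m) − c)(m + q) = p for each data point; the three points give a linear system in c and q, then p follows.
Solving: c = -3, q = 1, p = 40, so h(m) = -3 + 40/(m + 1).
Then h(19) = -3 + 40/20 = -1.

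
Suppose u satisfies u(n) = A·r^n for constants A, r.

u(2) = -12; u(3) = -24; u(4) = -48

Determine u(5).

-96

Consecutive ratio: -24/(-12) = 2, and -48/(-24) = 2, so r = 2.
Then A·2^2 = -12 gives A = -3, and u(n) = -3·2^n.
u(5) = -3·2^5 = -96.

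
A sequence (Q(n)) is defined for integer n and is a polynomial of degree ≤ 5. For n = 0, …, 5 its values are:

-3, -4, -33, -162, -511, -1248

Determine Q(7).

-4798

First differences: -1, -29, -129, -349, -737. Second differences: -28, -100, -220, -388. Third differences: -72, -120, -168. Fourth differences: -48, -48.
Level-4 differences are constant, so Q has degree 4.
Fitting a degree-4 polynomial gives Q(n) = -2n^4 + n - 3.
Then Q(7) = -4798.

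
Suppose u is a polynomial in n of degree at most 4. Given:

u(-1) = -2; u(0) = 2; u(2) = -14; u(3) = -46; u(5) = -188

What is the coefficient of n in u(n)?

2

Write u(n) = an^4 + bn³ + cn² + dn + e; the 5 given values yield a linear system in the 5 coefficients.
Solving, the leading coefficient vanishes, and u(n) = -n³ - 3n² + 2n + 2.
The coefficient of n is 2.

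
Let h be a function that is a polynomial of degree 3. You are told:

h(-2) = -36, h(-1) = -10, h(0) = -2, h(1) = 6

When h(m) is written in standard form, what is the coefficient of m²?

Write h(m) = am³ + bm² + cm + d; the 4 given values yield a linear system in the 4 coefficients.
Solving, h(m) = 3m³ + 5m - 2.
The coefficient of m² is 0.

0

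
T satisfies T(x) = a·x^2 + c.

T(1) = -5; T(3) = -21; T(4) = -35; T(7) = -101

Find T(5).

From T(1) = -5 and T(3) = -21: 1a + c = -5 and 9a + c = -21.
Subtracting: 8a = -16, so a = -2; then c = -5 − (-2)·1 = -3.
So T(x) = -2x² − 3, and T(5) = -53.

-53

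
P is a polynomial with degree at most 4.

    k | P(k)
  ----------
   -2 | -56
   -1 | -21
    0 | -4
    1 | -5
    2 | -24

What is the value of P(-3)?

-109

First differences: 35, 17, -1, -19. Second differences: -18, -18, -18.
Level-2 differences are constant, so P has degree 2.
Fitting a degree-2 polynomial gives P(k) = -9k² + 8k - 4.
Then P(-3) = -109.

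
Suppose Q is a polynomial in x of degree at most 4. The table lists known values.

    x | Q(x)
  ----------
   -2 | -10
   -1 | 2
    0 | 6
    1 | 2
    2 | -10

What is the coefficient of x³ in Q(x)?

0

Write Q(x) = ax^4 + bx³ + cx² + dx + e; the 5 given values yield a linear system in the 5 coefficients.
Solving, the top 2 coefficients vanish, and Q(x) = -4x² + 6.
The coefficient of x³ is 0.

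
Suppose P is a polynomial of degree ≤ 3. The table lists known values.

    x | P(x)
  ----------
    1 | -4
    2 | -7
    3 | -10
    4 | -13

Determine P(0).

-1

Write P(x) = ax³ + bx² + cx + d; the 4 given values yield a linear system in the 4 coefficients.
Solving, the top 2 coefficients vanish, and P(x) = -3x - 1.
Then P(0) = -1.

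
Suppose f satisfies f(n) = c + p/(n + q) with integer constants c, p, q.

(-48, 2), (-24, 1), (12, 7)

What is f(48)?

(f(n) − c)(n + q) = p for each data point; the three points give a linear system in c and q, then p follows.
Solving: c = 3, q = 0, p = 48, so f(n) = 3 + 48/(n + 0).
Then f(48) = 3 + 48/48 = 4.

4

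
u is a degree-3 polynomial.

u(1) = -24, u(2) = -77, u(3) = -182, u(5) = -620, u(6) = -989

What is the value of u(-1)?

-2

Write u(k) = ak³ + bk² + ck + d; the 5 given values yield a linear system in the 4 coefficients.
Solving, u(k) = -3k³ - 8k² - 8k - 5.
Then u(-1) = -2.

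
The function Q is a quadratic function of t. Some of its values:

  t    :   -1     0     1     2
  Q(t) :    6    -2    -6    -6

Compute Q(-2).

18

Write Q(t) = at² + bt + c; the 4 given values yield a linear system in the 3 coefficients.
Solving, Q(t) = 2t² - 6t - 2.
Then Q(-2) = 18.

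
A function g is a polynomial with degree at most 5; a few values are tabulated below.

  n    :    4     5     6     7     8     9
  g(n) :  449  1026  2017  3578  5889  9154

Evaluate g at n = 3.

First differences: 577, 991, 1561, 2311, 3265. Second differences: 414, 570, 750, 954. Third differences: 156, 180, 204. Fourth differences: 24, 24.
Level-4 differences are constant, so g has degree 4.
Fitting a degree-4 polynomial gives g(n) = n^4 + 4n³ - 4n² + 1.
Then g(3) = 154.

154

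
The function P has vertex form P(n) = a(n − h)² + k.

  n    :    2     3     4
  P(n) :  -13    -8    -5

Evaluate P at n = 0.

-29

First differences 5, 3; second difference -2 = 2a, so a = -1.
Expanding, the n-coefficient is −2ah = 2h; matching it to the data gives h = 5, and then k = -4.
So P(n) = -1(n − 5)² − 4.
P(0) = -1·(-5)² − 4 = -29.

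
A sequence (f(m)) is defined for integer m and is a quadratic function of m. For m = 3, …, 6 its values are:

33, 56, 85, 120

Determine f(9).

Write f(m) = am² + bm + c; the 4 given values yield a linear system in the 3 coefficients.
Solving, f(m) = 3m² + 2m.
Then f(9) = 261.

261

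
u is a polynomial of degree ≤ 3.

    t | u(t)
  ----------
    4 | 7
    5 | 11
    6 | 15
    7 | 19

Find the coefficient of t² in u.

0

First differences: 4, 4, 4.
Level-1 differences are constant, so u has degree 1.
Fitting a degree-1 polynomial gives u(t) = 4t - 9.
The coefficient of t² is 0.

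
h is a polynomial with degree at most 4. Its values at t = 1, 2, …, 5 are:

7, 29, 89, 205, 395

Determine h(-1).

First differences: 22, 60, 116, 190. Second differences: 38, 56, 74. Third differences: 18, 18.
Level-3 differences are constant, so h has degree 3.
Fitting a degree-3 polynomial gives h(t) = 3t³ + t² - 2t + 5.
Then h(-1) = 5.

5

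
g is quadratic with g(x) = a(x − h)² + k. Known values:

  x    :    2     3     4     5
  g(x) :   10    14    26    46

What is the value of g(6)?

74

First differences 4, 12, 20; second difference 8 = 2a, so a = 4.
Expanding, the x-coefficient is −2ah = -8h; matching it to the data gives h = 2, and then k = 10.
So g(x) = 4(x − 2)² + 10.
g(6) = 4·4² + 10 = 74.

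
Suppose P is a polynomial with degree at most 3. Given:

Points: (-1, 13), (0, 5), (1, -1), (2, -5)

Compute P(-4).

First differences: -8, -6, -4. Second differences: 2, 2.
Level-2 differences are constant, so P has degree 2.
Fitting a degree-2 polynomial gives P(m) = m² - 7m + 5.
Then P(-4) = 49.

49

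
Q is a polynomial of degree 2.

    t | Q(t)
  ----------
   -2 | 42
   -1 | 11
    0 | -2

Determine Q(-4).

Write Q(t) = at² + bt + c; the 3 given values yield a linear system in the 3 coefficients.
Solving, Q(t) = 9t² - 4t - 2.
Then Q(-4) = 158.

158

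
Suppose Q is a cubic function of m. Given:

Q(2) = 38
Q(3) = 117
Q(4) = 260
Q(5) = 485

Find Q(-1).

Write Q(m) = am³ + bm² + cm + d; the 4 given values yield a linear system in the 4 coefficients.
Solving, Q(m) = 3m³ + 5m² - 3m.
Then Q(-1) = 5.

5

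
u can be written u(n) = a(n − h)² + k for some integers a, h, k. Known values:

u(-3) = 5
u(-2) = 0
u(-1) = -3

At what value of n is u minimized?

0

First differences -5, -3; second difference 2 = 2a, so a = 1.
Expanding, the n-coefficient is −2ah = -2h; matching it to the data gives h = 0, and then k = -4.
So u(n) = 1(n + 0)² − 4.
Hence h = 0.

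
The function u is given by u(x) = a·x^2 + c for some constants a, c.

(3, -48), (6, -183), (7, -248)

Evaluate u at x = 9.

-408

From u(3) = -48 and u(6) = -183: 9a + c = -48 and 36a + c = -183.
Subtracting: 27a = -135, so a = -5; then c = -48 − (-5)·9 = -3.
So u(x) = -5x² − 3, and u(9) = -408.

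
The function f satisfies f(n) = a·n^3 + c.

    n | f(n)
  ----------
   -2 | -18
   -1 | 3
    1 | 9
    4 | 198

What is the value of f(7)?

From f(-2) = -18 and f(-1) = 3: -8a + c = -18 and -1a + c = 3.
Subtracting: 7a = 21, so a = 3; then c = -18 − 3·(-8) = 6.
So f(n) = 3n³ + 6, and f(7) = 1035.

1035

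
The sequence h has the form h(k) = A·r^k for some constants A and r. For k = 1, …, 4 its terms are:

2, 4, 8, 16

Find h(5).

Consecutive ratio: 4/2 = 2, and 8/4 = 2, so r = 2.
Then A·2^1 = 2 gives A = 1, and h(k) = 1·2^k.
h(5) = 1·2^5 = 32.

32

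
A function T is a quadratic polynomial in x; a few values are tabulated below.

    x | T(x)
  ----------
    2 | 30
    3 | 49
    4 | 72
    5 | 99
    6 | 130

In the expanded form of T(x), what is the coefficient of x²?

First differences: 19, 23, 27, 31. Second differences: 4, 4, 4.
Level-2 differences are constant, so T has degree 2.
Fitting a degree-2 polynomial gives T(x) = 2x² + 9x + 4.
The coefficient of x² is 2.

2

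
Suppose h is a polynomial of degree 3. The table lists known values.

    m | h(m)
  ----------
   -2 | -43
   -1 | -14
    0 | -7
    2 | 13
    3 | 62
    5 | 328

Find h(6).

Write h(m) = am³ + bm² + cm + d; the 6 given values yield a linear system in the 4 coefficients.
Solving, h(m) = 3m³ - 2m² + 2m - 7.
Then h(6) = 581.

581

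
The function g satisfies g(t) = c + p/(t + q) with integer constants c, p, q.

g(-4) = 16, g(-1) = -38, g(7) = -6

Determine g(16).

(g(t) − c)(t + q) = p for each data point; the three points give a linear system in c and q, then p follows.
Solving: c = -2, q = 2, p = -36, so g(t) = -2 − 36/(t + 2).
Then g(16) = -2 − 36/18 = -4.

-4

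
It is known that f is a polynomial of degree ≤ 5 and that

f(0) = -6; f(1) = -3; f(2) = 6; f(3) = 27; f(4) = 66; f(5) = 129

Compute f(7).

351

Write f(t) = at^5 + bt^4 + ct³ + dt² + et + p; the 6 given values yield a linear system in the 6 coefficients.
Solving, the top 2 coefficients vanish, and f(t) = t³ + 2t - 6.
Then f(7) = 351.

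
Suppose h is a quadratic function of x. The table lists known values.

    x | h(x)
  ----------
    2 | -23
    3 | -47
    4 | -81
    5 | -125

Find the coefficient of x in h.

Write h(x) = ax² + bx + c; the 4 given values yield a linear system in the 3 coefficients.
Solving, h(x) = -5x² + x - 5.
The coefficient of x is 1.

1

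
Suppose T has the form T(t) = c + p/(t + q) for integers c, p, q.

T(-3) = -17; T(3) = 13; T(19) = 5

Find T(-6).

-5

(T(t) − c)(t + q) = p for each data point; the three points give a linear system in c and q, then p follows.
Solving: c = 3, q = 1, p = 40, so T(t) = 3 + 40/(t + 1).
Then T(-6) = 3 + 40/(-5) = -5.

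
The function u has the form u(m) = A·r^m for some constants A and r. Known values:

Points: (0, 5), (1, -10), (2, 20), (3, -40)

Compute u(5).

-160

Consecutive ratio: -10/5 = -2, and 20/(-10) = -2, so r = -2.
Then A·(-2)^0 = 5 gives A = 5, and u(m) = 5·(-2)^m.
u(5) = 5·(-2)^5 = -160.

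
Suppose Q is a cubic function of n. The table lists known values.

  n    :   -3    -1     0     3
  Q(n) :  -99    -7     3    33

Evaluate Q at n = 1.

5

Write Q(n) = an³ + bn² + cn + d; the 4 given values yield a linear system in the 4 coefficients.
Solving, Q(n) = 2n³ - 4n² + 4n + 3.
Then Q(1) = 5.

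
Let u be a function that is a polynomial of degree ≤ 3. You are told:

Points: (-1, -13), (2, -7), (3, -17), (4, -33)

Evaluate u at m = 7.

Write u(m) = am³ + bm² + cm + d; the 4 given values yield a linear system in the 4 coefficients.
Solving, the leading coefficient vanishes, and u(m) = -3m² + 5m - 5.
Then u(7) = -117.

-117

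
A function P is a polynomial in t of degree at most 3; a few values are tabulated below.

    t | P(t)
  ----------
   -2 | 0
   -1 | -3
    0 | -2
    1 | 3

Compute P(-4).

First differences: -3, 1, 5. Second differences: 4, 4.
Level-2 differences are constant, so P has degree 2.
Fitting a degree-2 polynomial gives P(t) = 2t² + 3t - 2.
Then P(-4) = 18.

18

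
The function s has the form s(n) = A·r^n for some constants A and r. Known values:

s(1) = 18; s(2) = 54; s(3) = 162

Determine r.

Consecutive ratio: 54/18 = 3, and 162/54 = 3, so r = 3.
Then A·3^1 = 18 gives A = 6, and s(n) = 6·3^n.

3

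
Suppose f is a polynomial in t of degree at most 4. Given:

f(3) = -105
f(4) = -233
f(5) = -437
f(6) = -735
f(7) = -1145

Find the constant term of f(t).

3

First differences: -128, -204, -298, -410. Second differences: -76, -94, -112. Third differences: -18, -18.
Level-3 differences are constant, so f has degree 3.
Fitting a degree-3 polynomial gives f(t) = -3t³ - 2t² - 3t + 3.
The constant term is f(0) = 3.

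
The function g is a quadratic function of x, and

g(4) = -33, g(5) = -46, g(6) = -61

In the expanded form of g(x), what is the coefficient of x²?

Write g(x) = ax² + bx + c; the 3 given values yield a linear system in the 3 coefficients.
Solving, g(x) = -x² - 4x - 1.
The coefficient of x² is -1.

-1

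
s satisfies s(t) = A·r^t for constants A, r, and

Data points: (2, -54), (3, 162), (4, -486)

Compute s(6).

Consecutive ratio: 162/(-54) = -3, and -486/162 = -3, so r = -3.
Then A·(-3)^2 = -54 gives A = -6, and s(t) = -6·(-3)^t.
s(6) = -6·(-3)^6 = -4374.

-4374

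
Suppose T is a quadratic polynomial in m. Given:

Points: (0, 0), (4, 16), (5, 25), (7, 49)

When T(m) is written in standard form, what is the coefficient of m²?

1

Write T(m) = am² + bm + c; the 4 given values yield a linear system in the 3 coefficients.
Solving, T(m) = m².
The coefficient of m² is 1.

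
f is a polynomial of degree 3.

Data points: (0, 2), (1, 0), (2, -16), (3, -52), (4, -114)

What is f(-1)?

-4

First differences: -2, -16, -36, -62. Second differences: -14, -20, -26. Third differences: -6, -6.
Level-3 differences are constant, so f has degree 3.
Fitting a degree-3 polynomial gives f(n) = -n³ - 4n² + 3n + 2.
Then f(-1) = -4.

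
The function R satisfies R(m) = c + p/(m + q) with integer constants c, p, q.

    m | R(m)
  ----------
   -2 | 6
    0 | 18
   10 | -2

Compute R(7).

(R(m) − c)(m + q) = p for each data point; the three points give a linear system in c and q, then p follows.
Solving: c = 0, q = -1, p = -18, so R(m) = -18/(m − 1).
Then R(7) = 0 − 18/6 = -3.

-3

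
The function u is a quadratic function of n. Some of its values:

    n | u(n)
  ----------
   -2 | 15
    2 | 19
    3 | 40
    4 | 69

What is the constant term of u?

Write u(n) = an² + bn + c; the 4 given values yield a linear system in the 3 coefficients.
Solving, u(n) = 4n² + n + 1.
The constant term is u(0) = 1.

1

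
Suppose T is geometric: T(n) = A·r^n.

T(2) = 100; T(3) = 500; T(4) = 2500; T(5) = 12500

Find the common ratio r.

5

Consecutive ratio: 500/100 = 5, and 2500/500 = 5, so r = 5.
Then A·5^2 = 100 gives A = 4, and T(n) = 4·5^n.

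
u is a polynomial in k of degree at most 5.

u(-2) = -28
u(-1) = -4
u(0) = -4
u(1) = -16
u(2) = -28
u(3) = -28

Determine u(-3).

First differences: 24, 0, -12, -12, 0. Second differences: -24, -12, 0, 12. Third differences: 12, 12, 12.
Level-3 differences are constant, so u has degree 3.
Fitting a degree-3 polynomial gives u(k) = 2k³ - 6k² - 8k - 4.
Then u(-3) = -88.

-88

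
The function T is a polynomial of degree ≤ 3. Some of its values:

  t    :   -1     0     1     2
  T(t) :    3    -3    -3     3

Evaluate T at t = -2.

15

First differences: -6, 0, 6. Second differences: 6, 6.
Level-2 differences are constant, so T has degree 2.
Fitting a degree-2 polynomial gives T(t) = 3t² - 3t - 3.
Then T(-2) = 15.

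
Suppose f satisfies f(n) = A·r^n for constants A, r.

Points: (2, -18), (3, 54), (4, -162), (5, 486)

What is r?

-3

Consecutive ratio: 54/(-18) = -3, and -162/54 = -3, so r = -3.
Then A·(-3)^2 = -18 gives A = -2, and f(n) = -2·(-3)^n.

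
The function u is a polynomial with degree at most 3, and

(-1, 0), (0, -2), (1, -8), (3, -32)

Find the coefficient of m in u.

-4

Write u(m) = am³ + bm² + cm + d; the 4 given values yield a linear system in the 4 coefficients.
Solving, the leading coefficient vanishes, and u(m) = -2m² - 4m - 2.
The coefficient of m is -4.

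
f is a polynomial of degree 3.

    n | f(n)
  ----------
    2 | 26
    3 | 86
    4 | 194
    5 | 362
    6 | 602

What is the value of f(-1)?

First differences: 60, 108, 168, 240. Second differences: 48, 60, 72. Third differences: 12, 12.
Level-3 differences are constant, so f has degree 3.
Fitting a degree-3 polynomial gives f(n) = 2n³ + 6n² - 8n + 2.
Then f(-1) = 14.

14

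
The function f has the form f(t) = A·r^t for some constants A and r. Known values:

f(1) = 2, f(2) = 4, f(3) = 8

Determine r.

2

Consecutive ratio: 4/2 = 2, and 8/4 = 2, so r = 2.
Then A·2^1 = 2 gives A = 1, and f(t) = 1·2^t.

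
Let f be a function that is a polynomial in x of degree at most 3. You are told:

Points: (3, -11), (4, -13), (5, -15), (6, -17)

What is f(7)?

Write f(x) = ax³ + bx² + cx + d; the 4 given values yield a linear system in the 4 coefficients.
Solving, the top 2 coefficients vanish, and f(x) = -2x - 5.
Then f(7) = -19.

-19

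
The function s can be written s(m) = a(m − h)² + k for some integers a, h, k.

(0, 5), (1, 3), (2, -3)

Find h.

0

First differences -2, -6; second difference -4 = 2a, so a = -2.
Expanding, the m-coefficient is −2ah = 4h; matching it to the data gives h = 0, and then k = 5.
So s(m) = -2(m + 0)² + 5.
Hence h = 0.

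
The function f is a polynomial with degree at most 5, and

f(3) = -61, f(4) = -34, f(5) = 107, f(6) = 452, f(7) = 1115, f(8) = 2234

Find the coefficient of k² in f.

-4

First differences: 27, 141, 345, 663, 1119. Second differences: 114, 204, 318, 456. Third differences: 90, 114, 138. Fourth differences: 24, 24.
Level-4 differences are constant, so f has degree 4.
Fitting a degree-4 polynomial gives f(k) = k^4 - 3k³ - 4k² - 9k + 2.
The coefficient of k² is -4.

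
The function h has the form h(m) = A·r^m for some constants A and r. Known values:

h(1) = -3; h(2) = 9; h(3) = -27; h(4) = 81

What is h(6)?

729

Consecutive ratio: 9/(-3) = -3, and -27/9 = -3, so r = -3.
Then A·(-3)^1 = -3 gives A = 1, and h(m) = 1·(-3)^m.
h(6) = 1·(-3)^6 = 729.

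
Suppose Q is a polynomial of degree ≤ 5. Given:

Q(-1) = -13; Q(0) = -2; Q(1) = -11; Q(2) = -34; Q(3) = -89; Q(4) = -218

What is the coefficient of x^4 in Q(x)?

-1

First differences: 11, -9, -23, -55, -129. Second differences: -20, -14, -32, -74. Third differences: 6, -18, -42. Fourth differences: -24, -24.
Level-4 differences are constant, so Q has degree 4.
Fitting a degree-4 polynomial gives Q(x) = -x^4 + 3x³ - 9x² - 2x - 2.
The coefficient of x^4 is -1.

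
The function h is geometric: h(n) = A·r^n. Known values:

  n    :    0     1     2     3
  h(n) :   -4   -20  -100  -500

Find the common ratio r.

Consecutive ratio: -20/(-4) = 5, and -100/(-20) = 5, so r = 5.
Then A·5^0 = -4 gives A = -4, and h(n) = -4·5^n.

5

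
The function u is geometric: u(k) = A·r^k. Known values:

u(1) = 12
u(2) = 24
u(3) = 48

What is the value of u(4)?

Consecutive ratio: 24/12 = 2, and 48/24 = 2, so r = 2.
Then A·2^1 = 12 gives A = 6, and u(k) = 6·2^k.
u(4) = 6·2^4 = 96.

96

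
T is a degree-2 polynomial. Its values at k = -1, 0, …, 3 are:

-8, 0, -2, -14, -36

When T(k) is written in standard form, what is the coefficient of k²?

-5

First differences: 8, -2, -12, -22. Second differences: -10, -10, -10.
Level-2 differences are constant, so T has degree 2.
Fitting a degree-2 polynomial gives T(k) = -5k² + 3k.
The coefficient of k² is -5.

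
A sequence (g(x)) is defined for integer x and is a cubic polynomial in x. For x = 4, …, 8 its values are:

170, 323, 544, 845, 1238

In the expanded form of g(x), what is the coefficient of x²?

First differences: 153, 221, 301, 393. Second differences: 68, 80, 92. Third differences: 12, 12.
Level-3 differences are constant, so g has degree 3.
Fitting a degree-3 polynomial gives g(x) = 2x³ + 4x² - 5x - 2.
The coefficient of x² is 4.

4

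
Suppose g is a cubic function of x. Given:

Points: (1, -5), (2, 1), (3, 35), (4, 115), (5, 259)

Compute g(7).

Write g(x) = ax³ + bx² + cx + d; the 5 given values yield a linear system in the 4 coefficients.
Solving, g(x) = 3x³ - 4x² - 3x - 1.
Then g(7) = 811.

811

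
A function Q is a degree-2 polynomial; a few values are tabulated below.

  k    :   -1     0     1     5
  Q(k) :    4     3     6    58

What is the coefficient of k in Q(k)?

Write Q(k) = ak² + bk + c; the 4 given values yield a linear system in the 3 coefficients.
Solving, Q(k) = 2k² + k + 3.
The coefficient of k is 1.

1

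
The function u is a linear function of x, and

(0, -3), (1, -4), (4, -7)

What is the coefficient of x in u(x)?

-1

Write u(x) = ax + b; the 3 given values yield a linear system in the 2 coefficients.
Solving, u(x) = -x - 3.
The coefficient of x is -1.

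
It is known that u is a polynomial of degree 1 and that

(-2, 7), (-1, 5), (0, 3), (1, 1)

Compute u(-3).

9

First differences: -2, -2, -2.
Level-1 differences are constant, so u has degree 1.
Fitting a degree-1 polynomial gives u(m) = -2m + 3.
Then u(-3) = 9.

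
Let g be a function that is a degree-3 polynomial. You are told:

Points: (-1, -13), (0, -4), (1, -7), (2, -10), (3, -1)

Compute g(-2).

-46

Write g(k) = ak³ + bk² + ck + d; the 5 given values yield a linear system in the 4 coefficients.
Solving, g(k) = 2k³ - 6k² + k - 4.
Then g(-2) = -46.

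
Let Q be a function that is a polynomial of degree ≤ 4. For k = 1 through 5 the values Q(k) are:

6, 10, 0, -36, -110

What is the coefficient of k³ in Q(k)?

First differences: 4, -10, -36, -74. Second differences: -14, -26, -38. Third differences: -12, -12.
Level-3 differences are constant, so Q has degree 3.
Fitting a degree-3 polynomial gives Q(k) = -2k³ + 5k² + 3k.
The coefficient of k³ is -2.

-2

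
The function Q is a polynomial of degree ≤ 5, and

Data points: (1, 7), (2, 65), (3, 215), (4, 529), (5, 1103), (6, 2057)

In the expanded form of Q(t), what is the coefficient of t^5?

0

First differences: 58, 150, 314, 574, 954. Second differences: 92, 164, 260, 380. Third differences: 72, 96, 120. Fourth differences: 24, 24.
Level-4 differences are constant, so Q has degree 4.
Fitting a degree-4 polynomial gives Q(t) = t^4 + 2t³ + 9t² + 2t - 7.
The coefficient of t^5 is 0.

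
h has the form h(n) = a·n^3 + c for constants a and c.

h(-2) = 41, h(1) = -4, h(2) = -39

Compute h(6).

-1079

From h(-2) = 41 and h(1) = -4: -8a + c = 41 and 1a + c = -4.
Subtracting: 9a = -45, so a = -5; then c = 41 − (-5)·(-8) = 1.
So h(n) = -5n³ + 1, and h(6) = -1079.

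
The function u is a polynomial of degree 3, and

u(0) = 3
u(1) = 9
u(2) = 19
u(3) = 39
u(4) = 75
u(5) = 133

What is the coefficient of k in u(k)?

First differences: 6, 10, 20, 36, 58. Second differences: 4, 10, 16, 22. Third differences: 6, 6, 6.
Level-3 differences are constant, so u has degree 3.
Fitting a degree-3 polynomial gives u(k) = k³ - k² + 6k + 3.
The coefficient of k is 6.

6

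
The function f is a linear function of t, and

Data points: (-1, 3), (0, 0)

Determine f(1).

Write f(t) = at + b; the 2 given values yield a linear system in the 2 coefficients.
Solving, f(t) = -3t.
Then f(1) = -3.

-3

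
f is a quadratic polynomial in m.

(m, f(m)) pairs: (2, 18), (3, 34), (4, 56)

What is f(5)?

Write f(m) = am² + bm + c; the 3 given values yield a linear system in the 3 coefficients.
Solving, f(m) = 3m² + m + 4.
Then f(5) = 84.

84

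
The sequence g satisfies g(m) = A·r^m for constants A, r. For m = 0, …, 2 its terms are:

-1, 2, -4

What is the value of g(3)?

8

Consecutive ratio: 2/(-1) = -2, and -4/2 = -2, so r = -2.
Then A·(-2)^0 = -1 gives A = -1, and g(m) = -1·(-2)^m.
g(3) = -1·(-2)^3 = 8.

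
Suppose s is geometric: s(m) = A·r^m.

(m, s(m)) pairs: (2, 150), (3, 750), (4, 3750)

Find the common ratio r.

Consecutive ratio: 750/150 = 5, and 3750/750 = 5, so r = 5.
Then A·5^2 = 150 gives A = 6, and s(m) = 6·5^m.

5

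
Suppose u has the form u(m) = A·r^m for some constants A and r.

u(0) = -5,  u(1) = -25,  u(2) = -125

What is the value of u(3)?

-625

Consecutive ratio: -25/(-5) = 5, and -125/(-25) = 5, so r = 5.
Then A·5^0 = -5 gives A = -5, and u(m) = -5·5^m.
u(3) = -5·5^3 = -625.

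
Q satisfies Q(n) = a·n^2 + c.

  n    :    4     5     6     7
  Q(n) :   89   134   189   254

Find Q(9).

From Q(4) = 89 and Q(5) = 134: 16a + c = 89 and 25a + c = 134.
Subtracting: 9a = 45, so a = 5; then c = 89 − 5·16 = 9.
So Q(n) = 5n² + 9, and Q(9) = 414.

414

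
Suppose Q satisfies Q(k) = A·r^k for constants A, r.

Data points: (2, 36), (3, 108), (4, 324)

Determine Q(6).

2916

Consecutive ratio: 108/36 = 3, and 324/108 = 3, so r = 3.
Then A·3^2 = 36 gives A = 4, and Q(k) = 4·3^k.
Q(6) = 4·3^6 = 2916.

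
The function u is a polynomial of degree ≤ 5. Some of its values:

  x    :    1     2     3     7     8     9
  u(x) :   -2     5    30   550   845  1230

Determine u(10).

Write u(x) = ax^5 + bx^4 + cx³ + dx² + ex + p; the 6 given values yield a linear system in the 6 coefficients.
Solving, the top 2 coefficients vanish, and u(x) = 2x³ - 3x² + 2x - 3.
Then u(10) = 1717.

1717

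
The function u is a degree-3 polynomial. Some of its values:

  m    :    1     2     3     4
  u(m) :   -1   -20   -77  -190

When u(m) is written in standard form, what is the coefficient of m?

Write u(m) = am³ + bm² + cm + d; the 4 given values yield a linear system in the 4 coefficients.
Solving, u(m) = -3m³ - m² + 5m - 2.
The coefficient of m is 5.

5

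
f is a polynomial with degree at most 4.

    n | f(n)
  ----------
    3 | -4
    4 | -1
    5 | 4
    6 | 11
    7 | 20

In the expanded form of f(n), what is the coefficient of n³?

First differences: 3, 5, 7, 9. Second differences: 2, 2, 2.
Level-2 differences are constant, so f has degree 2.
Fitting a degree-2 polynomial gives f(n) = n² - 4n - 1.
The coefficient of n³ is 0.

0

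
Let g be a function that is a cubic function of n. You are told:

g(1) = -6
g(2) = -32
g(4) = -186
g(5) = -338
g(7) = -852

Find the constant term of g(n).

Write g(n) = an³ + bn² + cn + d; the 5 given values yield a linear system in the 4 coefficients.
Solving, g(n) = -2n³ - 3n² - 3n + 2.
The constant term is g(0) = 2.

2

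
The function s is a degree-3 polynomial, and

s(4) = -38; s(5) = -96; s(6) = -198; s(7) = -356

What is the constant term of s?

Write s(m) = am³ + bm² + cm + d; the 4 given values yield a linear system in the 4 coefficients.
Solving, s(m) = -2m³ + 8m² - 8m - 6.
The constant term is s(0) = -6.

-6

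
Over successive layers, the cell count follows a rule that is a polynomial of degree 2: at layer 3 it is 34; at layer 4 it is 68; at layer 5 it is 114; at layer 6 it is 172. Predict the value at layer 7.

242

Write the value at t as u(t).
Write u(t) = at² + bt + c; the 4 given values yield a linear system in the 3 coefficients.
Solving, u(t) = 6t² - 8t + 4.
Then u(7) = 242.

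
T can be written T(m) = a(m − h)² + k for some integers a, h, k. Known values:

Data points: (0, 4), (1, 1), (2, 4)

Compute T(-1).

13

First differences -3, 3; second difference 6 = 2a, so a = 3.
Expanding, the m-coefficient is −2ah = -6h; matching it to the data gives h = 1, and then k = 1.
So T(m) = 3(m − 1)² + 1.
T(-1) = 3·(-2)² + 1 = 13.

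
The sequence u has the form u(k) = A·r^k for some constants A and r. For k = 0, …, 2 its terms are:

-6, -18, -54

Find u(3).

Consecutive ratio: -18/(-6) = 3, and -54/(-18) = 3, so r = 3.
Then A·3^0 = -6 gives A = -6, and u(k) = -6·3^k.
u(3) = -6·3^3 = -162.

-162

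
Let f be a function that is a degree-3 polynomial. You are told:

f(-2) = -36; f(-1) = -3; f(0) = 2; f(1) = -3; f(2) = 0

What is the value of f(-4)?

-258

Write f(m) = am³ + bm² + cm + d; the 5 given values yield a linear system in the 4 coefficients.
Solving, f(m) = 3m³ - 5m² - 3m + 2.
Then f(-4) = -258.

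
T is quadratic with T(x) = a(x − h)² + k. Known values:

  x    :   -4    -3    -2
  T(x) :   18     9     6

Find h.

-2

First differences -9, -3; second difference 6 = 2a, so a = 3.
Expanding, the x-coefficient is −2ah = -6h; matching it to the data gives h = -2, and then k = 6.
So T(x) = 3(x + 2)² + 6.
Hence h = -2.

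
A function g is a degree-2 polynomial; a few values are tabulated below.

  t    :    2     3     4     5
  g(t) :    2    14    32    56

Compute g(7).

122

First differences: 12, 18, 24. Second differences: 6, 6.
Level-2 differences are constant, so g has degree 2.
Fitting a degree-2 polynomial gives g(t) = 3t² - 3t - 4.
Then g(7) = 122.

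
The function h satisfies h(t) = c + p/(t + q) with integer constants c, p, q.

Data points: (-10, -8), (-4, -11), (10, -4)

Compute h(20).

-5

(h(t) − c)(t + q) = p for each data point; the three points give a linear system in c and q, then p follows.
Solving: c = -6, q = 0, p = 20, so h(t) = -6 + 20/(t + 0).
Then h(20) = -6 + 20/20 = -5.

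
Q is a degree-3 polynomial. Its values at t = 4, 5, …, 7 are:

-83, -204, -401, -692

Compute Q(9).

Write Q(t) = at³ + bt² + ct + d; the 4 given values yield a linear system in the 4 coefficients.
Solving, Q(t) = -3t³ + 7t² - t + 1.
Then Q(9) = -1628.

-1628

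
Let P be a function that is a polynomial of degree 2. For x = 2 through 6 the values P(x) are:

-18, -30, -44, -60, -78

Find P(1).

-8

First differences: -12, -14, -16, -18. Second differences: -2, -2, -2.
Level-2 differences are constant, so P has degree 2.
Fitting a degree-2 polynomial gives P(x) = -x² - 7x.
Then P(1) = -8.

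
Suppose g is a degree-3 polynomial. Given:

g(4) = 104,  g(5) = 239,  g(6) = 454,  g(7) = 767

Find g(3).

31

Write g(n) = an³ + bn² + cn + d; the 4 given values yield a linear system in the 4 coefficients.
Solving, g(n) = 3n³ - 5n² - 3n + 4.
Then g(3) = 31.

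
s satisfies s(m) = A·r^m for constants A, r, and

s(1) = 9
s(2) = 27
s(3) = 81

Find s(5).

729

Consecutive ratio: 27/9 = 3, and 81/27 = 3, so r = 3.
Then A·3^1 = 9 gives A = 3, and s(m) = 3·3^m.
s(5) = 3·3^5 = 729.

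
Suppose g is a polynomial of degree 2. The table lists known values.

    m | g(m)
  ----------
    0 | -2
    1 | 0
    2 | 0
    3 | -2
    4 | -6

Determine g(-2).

-12

First differences: 2, 0, -2, -4. Second differences: -2, -2, -2.
Level-2 differences are constant, so g has degree 2.
Fitting a degree-2 polynomial gives g(m) = -m² + 3m - 2.
Then g(-2) = -12.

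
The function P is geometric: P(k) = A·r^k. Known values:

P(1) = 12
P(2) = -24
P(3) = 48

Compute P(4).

-96

Consecutive ratio: -24/12 = -2, and 48/(-24) = -2, so r = -2.
Then A·(-2)^1 = 12 gives A = -6, and P(k) = -6·(-2)^k.
P(4) = -6·(-2)^4 = -96.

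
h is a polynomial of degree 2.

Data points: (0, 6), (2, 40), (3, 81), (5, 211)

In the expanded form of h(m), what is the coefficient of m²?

Write h(m) = am² + bm + c; the 4 given values yield a linear system in the 3 coefficients.
Solving, h(m) = 8m² + m + 6.
The coefficient of m² is 8.

8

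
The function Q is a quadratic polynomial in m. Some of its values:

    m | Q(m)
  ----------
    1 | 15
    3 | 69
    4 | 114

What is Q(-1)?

9

Write Q(m) = am² + bm + c; the 3 given values yield a linear system in the 3 coefficients.
Solving, Q(m) = 6m² + 3m + 6.
Then Q(-1) = 9.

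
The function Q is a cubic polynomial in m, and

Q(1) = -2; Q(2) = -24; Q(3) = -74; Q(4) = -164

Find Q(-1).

Write Q(m) = am³ + bm² + cm + d; the 4 given values yield a linear system in the 4 coefficients.
Solving, Q(m) = -2m³ - 2m² - 2m + 4.
Then Q(-1) = 6.

6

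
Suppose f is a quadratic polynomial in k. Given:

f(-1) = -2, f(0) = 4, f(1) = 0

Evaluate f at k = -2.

Write f(k) = ak² + bk + c; the 3 given values yield a linear system in the 3 coefficients.
Solving, f(k) = -5k² + k + 4.
Then f(-2) = -18.

-18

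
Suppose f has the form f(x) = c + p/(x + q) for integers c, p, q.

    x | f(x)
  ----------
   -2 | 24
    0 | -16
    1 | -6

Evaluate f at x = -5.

9

(f(x) − c)(x + q) = p for each data point; the three points give a linear system in c and q, then p follows.
Solving: c = 4, q = 1, p = -20, so f(x) = 4 − 20/(x + 1).
Then f(-5) = 4 − 20/(-4) = 9.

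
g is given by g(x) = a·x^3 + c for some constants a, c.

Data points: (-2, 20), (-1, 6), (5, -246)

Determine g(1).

From g(-2) = 20 and g(-1) = 6: -8a + c = 20 and -1a + c = 6.
Subtracting: 7a = -14, so a = -2; then c = 20 − (-2)·(-8) = 4.
So g(x) = -2x³ + 4, and g(1) = 2.

2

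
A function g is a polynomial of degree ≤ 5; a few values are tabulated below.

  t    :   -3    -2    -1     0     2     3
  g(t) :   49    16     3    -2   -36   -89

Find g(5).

Write g(t) = at^5 + bt^4 + ct³ + dt² + et + p; the 6 given values yield a linear system in the 6 coefficients.
Solving, the top 2 coefficients vanish, and g(t) = -2t³ - 2t² - 5t - 2.
Then g(5) = -327.

-327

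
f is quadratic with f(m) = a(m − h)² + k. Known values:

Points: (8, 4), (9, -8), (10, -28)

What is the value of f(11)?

First differences -12, -20; second difference -8 = 2a, so a = -4.
Expanding, the m-coefficient is −2ah = 8h; matching it to the data gives h = 7, and then k = 8.
So f(m) = -4(m − 7)² + 8.
f(11) = -4·4² + 8 = -56.

-56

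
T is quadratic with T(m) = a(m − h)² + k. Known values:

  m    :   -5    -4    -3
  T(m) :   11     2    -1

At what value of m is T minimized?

First differences -9, -3; second difference 6 = 2a, so a = 3.
Expanding, the m-coefficient is −2ah = -6h; matching it to the data gives h = -3, and then k = -1.
So T(m) = 3(m + 3)² − 1.
Hence h = -3.

-3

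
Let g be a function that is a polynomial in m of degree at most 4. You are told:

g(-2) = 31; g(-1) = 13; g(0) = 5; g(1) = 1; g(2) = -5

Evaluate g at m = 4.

Write g(m) = am^4 + bm³ + cm² + dm + e; the 5 given values yield a linear system in the 5 coefficients.
Solving, the leading coefficient vanishes, and g(m) = -m³ + 2m² - 5m + 5.
Then g(4) = -47.

-47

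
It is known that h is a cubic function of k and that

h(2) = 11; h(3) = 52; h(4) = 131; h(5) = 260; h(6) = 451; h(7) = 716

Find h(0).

-5

First differences: 41, 79, 129, 191, 265. Second differences: 38, 50, 62, 74. Third differences: 12, 12, 12.
Level-3 differences are constant, so h has degree 3.
Fitting a degree-3 polynomial gives h(k) = 2k³ + k² - 2k - 5.
Then h(0) = -5.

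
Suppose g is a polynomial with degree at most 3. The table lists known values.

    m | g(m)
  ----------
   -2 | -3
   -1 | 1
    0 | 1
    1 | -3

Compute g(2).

-11

Write g(m) = am³ + bm² + cm + d; the 4 given values yield a linear system in the 4 coefficients.
Solving, the leading coefficient vanishes, and g(m) = -2m² - 2m + 1.
Then g(2) = -11.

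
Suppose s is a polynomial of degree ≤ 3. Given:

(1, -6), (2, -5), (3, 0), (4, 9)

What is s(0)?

First differences: 1, 5, 9. Second differences: 4, 4.
Level-2 differences are constant, so s has degree 2.
Fitting a degree-2 polynomial gives s(n) = 2n² - 5n - 3.
The constant term is s(0) = -3.

-3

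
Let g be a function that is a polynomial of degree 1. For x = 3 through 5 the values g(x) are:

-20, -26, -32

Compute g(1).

Write g(x) = ax + b; the 3 given values yield a linear system in the 2 coefficients.
Solving, g(x) = -6x - 2.
Then g(1) = -8.

-8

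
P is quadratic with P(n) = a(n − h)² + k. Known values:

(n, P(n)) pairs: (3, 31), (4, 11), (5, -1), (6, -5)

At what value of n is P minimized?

First differences -20, -12, -4; second difference 8 = 2a, so a = 4.
Expanding, the n-coefficient is −2ah = -8h; matching it to the data gives h = 6, and then k = -5.
So P(n) = 4(n − 6)² − 5.
Hence h = 6.

6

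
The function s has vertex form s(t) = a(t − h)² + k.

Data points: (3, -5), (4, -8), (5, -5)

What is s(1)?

19

First differences -3, 3; second difference 6 = 2a, so a = 3.
Expanding, the t-coefficient is −2ah = -6h; matching it to the data gives h = 4, and then k = -8.
So s(t) = 3(t − 4)² − 8.
s(1) = 3·(-3)² − 8 = 19.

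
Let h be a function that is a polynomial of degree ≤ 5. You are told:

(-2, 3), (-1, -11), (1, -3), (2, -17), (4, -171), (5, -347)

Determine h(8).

-1487

Write h(k) = ak^5 + bk^4 + ck³ + dk² + ek + p; the 6 given values yield a linear system in the 6 coefficients.
Solving, the top 2 coefficients vanish, and h(k) = -3k³ + 7k - 7.
Then h(8) = -1487.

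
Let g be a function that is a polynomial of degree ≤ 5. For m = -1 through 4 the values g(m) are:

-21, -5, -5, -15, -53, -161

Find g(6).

Write g(m) = am^5 + bm^4 + cm³ + dm² + em + p; the 6 given values yield a linear system in the 6 coefficients.
Solving, the leading coefficient vanishes, and g(m) = -m^4 + 3m³ - 7m² + 5m - 5.
Then g(6) = -875.

-875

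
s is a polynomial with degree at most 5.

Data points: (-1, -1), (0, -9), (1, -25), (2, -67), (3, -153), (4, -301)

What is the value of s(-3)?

First differences: -8, -16, -42, -86, -148. Second differences: -8, -26, -44, -62. Third differences: -18, -18, -18.
Level-3 differences are constant, so s has degree 3.
Fitting a degree-3 polynomial gives s(t) = -3t³ - 4t² - 9t - 9.
Then s(-3) = 63.

63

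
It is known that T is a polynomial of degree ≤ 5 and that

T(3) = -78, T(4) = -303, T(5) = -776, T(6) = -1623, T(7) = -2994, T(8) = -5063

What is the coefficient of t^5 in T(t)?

0

Write T(t) = at^5 + bt^4 + ct³ + dt² + et + p; the 6 given values yield a linear system in the 6 coefficients.
Solving, the leading coefficient vanishes, and T(t) = -t^4 - 3t³ + 9t² - 2t + 9.
The coefficient of t^5 is 0.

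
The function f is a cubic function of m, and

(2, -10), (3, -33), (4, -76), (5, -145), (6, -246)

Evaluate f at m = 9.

First differences: -23, -43, -69, -101. Second differences: -20, -26, -32. Third differences: -6, -6.
Level-3 differences are constant, so f has degree 3.
Fitting a degree-3 polynomial gives f(m) = -m³ - m² + m.
Then f(9) = -801.

-801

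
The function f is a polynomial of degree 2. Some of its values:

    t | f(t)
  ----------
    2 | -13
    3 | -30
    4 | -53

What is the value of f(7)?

-158

Write f(t) = at² + bt + c; the 3 given values yield a linear system in the 3 coefficients.
Solving, f(t) = -3t² - 2t + 3.
Then f(7) = -158.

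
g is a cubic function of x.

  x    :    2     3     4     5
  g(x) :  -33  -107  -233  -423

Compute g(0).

7

Write g(x) = ax³ + bx² + cx + d; the 4 given values yield a linear system in the 4 coefficients.
Solving, g(x) = -2x³ - 8x² + 4x + 7.
Then g(0) = 7.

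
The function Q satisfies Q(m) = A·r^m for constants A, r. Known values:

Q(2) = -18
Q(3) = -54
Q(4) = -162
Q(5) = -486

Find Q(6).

-1458

Consecutive ratio: -54/(-18) = 3, and -162/(-54) = 3, so r = 3.
Then A·3^2 = -18 gives A = -2, and Q(m) = -2·3^m.
Q(6) = -2·3^6 = -1458.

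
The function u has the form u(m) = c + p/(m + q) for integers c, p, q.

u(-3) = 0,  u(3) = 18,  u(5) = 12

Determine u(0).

(u(m) − c)(m + q) = p for each data point; the three points give a linear system in c and q, then p follows.
Solving: c = 6, q = -1, p = 24, so u(m) = 6 + 24/(m − 1).
Then u(0) = 6 + 24/(-1) = -18.

-18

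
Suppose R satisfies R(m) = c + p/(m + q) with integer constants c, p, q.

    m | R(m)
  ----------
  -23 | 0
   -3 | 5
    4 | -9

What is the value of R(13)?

(R(m) − c)(m + q) = p for each data point; the three points give a linear system in c and q, then p follows.
Solving: c = -1, q = -1, p = -24, so R(m) = -1 − 24/(m − 1).
Then R(13) = -1 − 24/12 = -3.

-3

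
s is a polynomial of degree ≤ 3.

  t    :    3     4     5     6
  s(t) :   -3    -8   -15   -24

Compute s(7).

Write s(t) = at³ + bt² + ct + d; the 4 given values yield a linear system in the 4 coefficients.
Solving, the leading coefficient vanishes, and s(t) = -t² + 2t.
Then s(7) = -35.

-35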